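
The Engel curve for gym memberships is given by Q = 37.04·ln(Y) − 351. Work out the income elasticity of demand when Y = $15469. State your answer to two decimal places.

5.87

At Y = 15469: Q = 6.310.
dQ/dY = 37.04/Y = 0.00239447 at this income.
η = (dQ/dY)·(Y/Q) = 0.00239447 × (15469/6.310) = 5.87.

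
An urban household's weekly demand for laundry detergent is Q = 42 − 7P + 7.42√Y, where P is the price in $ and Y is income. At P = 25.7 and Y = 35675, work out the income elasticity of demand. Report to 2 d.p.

At P = 25.7, Y = 35675: Q = 1263.577.
Holding P constant, ∂Q/∂Y = 7.42/(2√Y) = 0.0196423.
η_Y = (∂Q/∂Y)·(Y/Q) = 0.0196423 × (35675/1263.577) = 0.55.

0.55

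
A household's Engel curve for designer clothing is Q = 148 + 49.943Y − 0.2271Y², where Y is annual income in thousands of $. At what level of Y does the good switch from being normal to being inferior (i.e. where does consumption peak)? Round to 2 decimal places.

dQ/dY = 49.943 − 0.4542Y.
The good is inferior where dQ/dY < 0. Setting dQ/dY = 0 gives Y = 49.943 / 0.4542 = 109.96.

109.96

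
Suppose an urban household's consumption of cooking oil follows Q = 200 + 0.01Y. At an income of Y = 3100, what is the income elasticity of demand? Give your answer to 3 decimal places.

At Y = 3100: Q = 231.000.
dQ/dY = 0.01.
η = (dQ/dY)·(Y/Q) = 0.01 × (3100/231.000) = 0.134.

0.134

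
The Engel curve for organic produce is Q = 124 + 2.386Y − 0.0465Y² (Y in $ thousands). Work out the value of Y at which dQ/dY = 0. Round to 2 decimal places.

25.66

dQ/dY = 2.386 − 0.093Y.
The good is inferior where dQ/dY < 0. Setting dQ/dY = 0 gives Y = 2.386 / 0.093 = 25.66.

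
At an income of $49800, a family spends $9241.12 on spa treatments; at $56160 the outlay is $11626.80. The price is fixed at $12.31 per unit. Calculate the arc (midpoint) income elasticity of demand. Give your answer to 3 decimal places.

1.905

With a constant price, Q₁ = 9241.12/12.31 = 750.700 and Q₂ = 11626.80/12.31 = 944.500 (equivalently, work directly with expenditure since P cancels).
Midpoint %ΔQ = (11626.80 − 9241.12)/10433.96 = 0.22865; midpoint %ΔI = (56160 − 49800)/52980 = 0.12005.
η = 0.22865 / 0.12005 = 1.905.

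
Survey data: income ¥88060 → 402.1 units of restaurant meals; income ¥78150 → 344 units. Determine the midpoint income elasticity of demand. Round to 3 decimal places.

1.306

ΔQ = 344 − 402.1 = -58.1; midpoint Q̄ = (402.1 + 344)/2 = 373.05.
ΔI = 78150 − 88060 = -9910; midpoint Ī = (88060 + 78150)/2 = 83105.
η = (ΔQ/Q̄) ÷ (ΔI/Ī) = (-58.1/373.05) ÷ (-9910/83105) = 1.306.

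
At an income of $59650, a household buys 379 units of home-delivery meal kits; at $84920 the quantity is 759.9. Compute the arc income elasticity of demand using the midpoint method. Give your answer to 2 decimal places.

1.91

ΔQ = 759.9 − 379 = 380.9; midpoint Q̄ = (379 + 759.9)/2 = 569.45.
ΔI = 84920 − 59650 = 25270; midpoint Ī = (59650 + 84920)/2 = 72285.
η = (ΔQ/Q̄) ÷ (ΔI/Ī) = (380.9/569.45) ÷ (25270/72285) = 1.91.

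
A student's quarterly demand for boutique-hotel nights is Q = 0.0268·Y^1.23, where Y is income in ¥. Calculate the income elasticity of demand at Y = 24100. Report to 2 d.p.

For Q = A·Y^β the income elasticity is constant and equal to β.
Here β = 1.23, so η = 1.23.

1.23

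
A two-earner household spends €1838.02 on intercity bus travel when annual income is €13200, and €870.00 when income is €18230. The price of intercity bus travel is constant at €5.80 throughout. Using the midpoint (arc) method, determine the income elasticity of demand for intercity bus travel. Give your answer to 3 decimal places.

-2.234

With a constant price, Q₁ = 1838.02/5.80 = 316.900 and Q₂ = 870.00/5.80 = 150.000 (equivalently, work directly with expenditure since P cancels).
Midpoint %ΔQ = (870.00 − 1838.02)/1354.01 = -0.71493; midpoint %ΔI = (18230 − 13200)/15715 = 0.32008.
η = -0.71493 / 0.32008 = -2.234.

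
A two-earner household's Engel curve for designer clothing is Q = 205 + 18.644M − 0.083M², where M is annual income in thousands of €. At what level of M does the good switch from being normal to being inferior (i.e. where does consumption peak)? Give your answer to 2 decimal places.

dQ/dM = 18.644 − 0.166M.
The good is inferior where dQ/dM < 0. Setting dQ/dM = 0 gives M = 18.644 / 0.166 = 112.31.

112.31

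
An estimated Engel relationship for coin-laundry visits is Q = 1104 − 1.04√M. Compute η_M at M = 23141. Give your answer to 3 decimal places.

-0.084

At M = 23141: Q = 945.793.
dQ/dM = -1.04/(2√M) = -0.00341832 at this income.
η = (dQ/dM)·(M/Q) = -0.00341832 × (23141/945.793) = -0.084.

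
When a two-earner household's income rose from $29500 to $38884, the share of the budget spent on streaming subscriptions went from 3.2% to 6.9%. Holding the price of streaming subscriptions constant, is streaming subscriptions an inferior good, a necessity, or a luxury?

luxury

The budget share rises as income rises, so η > 1.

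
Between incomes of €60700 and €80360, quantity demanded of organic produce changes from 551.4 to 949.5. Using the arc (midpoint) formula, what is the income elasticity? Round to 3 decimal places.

1.903

ΔQ = 949.5 − 551.4 = 398.1; midpoint Q̄ = (551.4 + 949.5)/2 = 750.45.
ΔI = 80360 − 60700 = 19660; midpoint Ī = (60700 + 80360)/2 = 70530.
η = (ΔQ/Q̄) ÷ (ΔI/Ī) = (398.1/750.45) ÷ (19660/70530) = 1.903.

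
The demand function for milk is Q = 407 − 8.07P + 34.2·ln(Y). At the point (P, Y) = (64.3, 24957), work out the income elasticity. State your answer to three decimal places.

At P = 64.3, Y = 24957: Q = 234.371.
Holding P constant, ∂Q/∂Y = 34.2/Y = 0.00137036.
η_Y = (∂Q/∂Y)·(Y/Q) = 0.00137036 × (24957/234.371) = 0.146.

0.146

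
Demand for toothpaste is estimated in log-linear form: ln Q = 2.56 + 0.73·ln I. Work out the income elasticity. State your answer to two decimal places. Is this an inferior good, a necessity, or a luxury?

In a log-linear demand, the coefficient on ln I is the income elasticity.
So η = 0.73.
0 < η < 1 ⇒ necessity.

0.73 (necessity)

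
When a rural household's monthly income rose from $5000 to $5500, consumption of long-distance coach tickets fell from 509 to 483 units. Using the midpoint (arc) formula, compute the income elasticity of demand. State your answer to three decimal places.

-0.550

ΔQ = 483 − 509 = -26; midpoint Q̄ = (509 + 483)/2 = 496.
ΔI = 5500 − 5000 = 500; midpoint Ī = (5000 + 5500)/2 = 5250.
η = (ΔQ/Q̄) ÷ (ΔI/Ī) = (-26/496) ÷ (500/5250) = -0.550.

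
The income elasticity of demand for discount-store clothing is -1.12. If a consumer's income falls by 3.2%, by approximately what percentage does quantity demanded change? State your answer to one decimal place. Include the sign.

3.6%

%ΔQ ≈ η × %ΔI = -1.12 × (-3.2%) = 3.6%.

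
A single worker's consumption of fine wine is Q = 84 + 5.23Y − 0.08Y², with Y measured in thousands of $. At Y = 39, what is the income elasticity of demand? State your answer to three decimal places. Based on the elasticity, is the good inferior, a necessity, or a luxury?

-0.237 (inferior good)

At Y = 39: Q = 166.2900.
dQ/dY = 5.23 − 0.16Y = -1.01000.
η = (dQ/dY)·(Y/Q) = -1.01000 × (39/166.2900) = -0.237.
η < 0 ⇒ inferior good.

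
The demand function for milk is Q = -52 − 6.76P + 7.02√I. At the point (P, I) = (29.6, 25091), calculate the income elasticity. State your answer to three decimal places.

0.647

At P = 29.6, I = 25091: Q = 859.882.
Holding P constant, ∂Q/∂I = 7.02/(2√I) = 0.0221589.
η_I = (∂Q/∂I)·(I/Q) = 0.0221589 × (25091/859.882) = 0.647.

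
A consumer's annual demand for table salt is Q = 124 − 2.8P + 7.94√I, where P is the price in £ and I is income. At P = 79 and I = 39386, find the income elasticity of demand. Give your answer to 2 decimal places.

0.53

At P = 79, I = 39386: Q = 1478.565.
Holding P constant, ∂Q/∂I = 7.94/(2√I) = 0.0200041.
η_I = (∂Q/∂I)·(I/Q) = 0.0200041 × (39386/1478.565) = 0.53.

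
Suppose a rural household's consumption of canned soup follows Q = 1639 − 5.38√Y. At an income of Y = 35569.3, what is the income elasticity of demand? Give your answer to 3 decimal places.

At Y = 35569.3: Q = 624.341.
dQ/dY = -5.38/(2√Y) = -0.0142631 at this income.
η = (dQ/dY)·(Y/Q) = -0.0142631 × (35569.3/624.341) = -0.813.

-0.813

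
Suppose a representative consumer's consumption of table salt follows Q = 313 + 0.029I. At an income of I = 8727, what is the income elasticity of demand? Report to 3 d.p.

At I = 8727: Q = 566.083.
dQ/dI = 0.029.
η = (dQ/dI)·(I/Q) = 0.029 × (8727/566.083) = 0.447.

0.447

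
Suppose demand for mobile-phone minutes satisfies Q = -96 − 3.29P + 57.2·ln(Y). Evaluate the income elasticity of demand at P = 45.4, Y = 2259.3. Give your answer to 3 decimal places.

0.291

At P = 45.4, Y = 2259.3: Q = 196.379.
Holding P constant, ∂Q/∂Y = 57.2/Y = 0.0253176.
η_Y = (∂Q/∂Y)·(Y/Q) = 0.0253176 × (2259.3/196.379) = 0.291.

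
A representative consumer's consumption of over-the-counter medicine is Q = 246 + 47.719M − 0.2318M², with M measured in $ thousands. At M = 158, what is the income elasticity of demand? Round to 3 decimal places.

-2.018

At M = 158: Q = 1998.9468.
dQ/dM = 47.719 − 0.4636M = -25.52980.
η = (dQ/dM)·(M/Q) = -25.52980 × (158/1998.9468) = -2.018.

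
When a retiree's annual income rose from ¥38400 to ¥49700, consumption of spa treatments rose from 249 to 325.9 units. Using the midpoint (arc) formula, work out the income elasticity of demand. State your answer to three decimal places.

ΔQ = 325.9 − 249 = 76.9; midpoint Q̄ = (249 + 325.9)/2 = 287.45.
ΔI = 49700 − 38400 = 11300; midpoint Ī = (38400 + 49700)/2 = 44050.
η = (ΔQ/Q̄) ÷ (ΔI/Ī) = (76.9/287.45) ÷ (11300/44050) = 1.043.

1.043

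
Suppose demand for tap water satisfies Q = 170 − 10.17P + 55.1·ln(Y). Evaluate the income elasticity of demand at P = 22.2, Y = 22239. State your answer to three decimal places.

At P = 22.2, Y = 22239: Q = 495.755.
Holding P constant, ∂Q/∂Y = 55.1/Y = 0.00247763.
η_Y = (∂Q/∂Y)·(Y/Q) = 0.00247763 × (22239/495.755) = 0.111.

0.111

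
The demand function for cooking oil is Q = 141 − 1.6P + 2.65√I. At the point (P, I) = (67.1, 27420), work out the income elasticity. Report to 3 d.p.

At P = 67.1, I = 27420: Q = 472.453.
Holding P constant, ∂Q/∂I = 2.65/(2√I) = 0.0080017.
η_I = (∂Q/∂I)·(I/Q) = 0.0080017 × (27420/472.453) = 0.464.

0.464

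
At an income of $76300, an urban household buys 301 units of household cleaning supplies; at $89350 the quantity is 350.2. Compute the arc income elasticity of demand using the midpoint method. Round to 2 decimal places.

0.96

ΔQ = 350.2 − 301 = 49.2; midpoint Q̄ = (301 + 350.2)/2 = 325.6.
ΔI = 89350 − 76300 = 13050; midpoint Ī = (76300 + 89350)/2 = 82825.
η = (ΔQ/Q̄) ÷ (ΔI/Ī) = (49.2/325.6) ÷ (13050/82825) = 0.96.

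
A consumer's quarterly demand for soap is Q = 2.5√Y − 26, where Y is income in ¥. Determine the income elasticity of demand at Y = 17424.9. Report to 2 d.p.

0.54

At Y = 17424.9: Q = 304.009.
dQ/dY = 2.5/(2√Y) = 0.00946945 at this income.
η = (dQ/dY)·(Y/Q) = 0.00946945 × (17424.9/304.009) = 0.54.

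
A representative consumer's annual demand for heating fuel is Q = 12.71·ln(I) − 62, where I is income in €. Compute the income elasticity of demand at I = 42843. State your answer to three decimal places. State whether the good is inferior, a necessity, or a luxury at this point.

At I = 42843: Q = 73.556.
dQ/dI = 12.71/I = 0.000296665 at this income.
η = (dQ/dI)·(I/Q) = 0.000296665 × (42843/73.556) = 0.173.
Since 0 < η < 1, the good is a necessity.

0.173 (necessity)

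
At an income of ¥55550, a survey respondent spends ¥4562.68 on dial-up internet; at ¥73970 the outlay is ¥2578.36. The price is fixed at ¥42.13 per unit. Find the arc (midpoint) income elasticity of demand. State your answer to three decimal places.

With a constant price, Q₁ = 4562.68/42.13 = 108.300 and Q₂ = 2578.36/42.13 = 61.200 (equivalently, work directly with expenditure since P cancels).
Midpoint %ΔQ = (2578.36 − 4562.68)/3570.52 = -0.55575; midpoint %ΔI = (73970 − 55550)/64760 = 0.28443.
η = -0.55575 / 0.28443 = -1.954.

-1.954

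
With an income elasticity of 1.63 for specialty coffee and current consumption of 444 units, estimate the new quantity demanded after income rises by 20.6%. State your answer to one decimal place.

%ΔQ ≈ η × %ΔI = 1.63 × 20.6% = 33.578%.
New Q ≈ 444 × (1 + 0.33578) = 593.1.

593.1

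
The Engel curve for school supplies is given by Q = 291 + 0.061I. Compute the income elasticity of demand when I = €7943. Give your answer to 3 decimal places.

0.625

At I = 7943: Q = 775.523.
dQ/dI = 0.061.
η = (dQ/dI)·(I/Q) = 0.061 × (7943/775.523) = 0.625.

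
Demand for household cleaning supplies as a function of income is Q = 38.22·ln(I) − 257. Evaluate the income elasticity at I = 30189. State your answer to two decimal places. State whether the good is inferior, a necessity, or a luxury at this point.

0.28 (necessity)

At I = 30189: Q = 137.248.
dQ/dI = 38.22/I = 0.00126602 at this income.
η = (dQ/dI)·(I/Q) = 0.00126602 × (30189/137.248) = 0.28.
Since 0 < η < 1, the good is a necessity.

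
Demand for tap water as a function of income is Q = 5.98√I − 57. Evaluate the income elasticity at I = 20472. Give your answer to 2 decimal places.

At I = 20472: Q = 798.621.
dQ/dI = 5.98/(2√I) = 0.0208973 at this income.
η = (dQ/dI)·(I/Q) = 0.0208973 × (20472/798.621) = 0.54.

0.54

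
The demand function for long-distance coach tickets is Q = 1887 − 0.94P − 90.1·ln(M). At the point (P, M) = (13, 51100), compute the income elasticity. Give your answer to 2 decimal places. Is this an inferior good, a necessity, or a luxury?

-0.10 (inferior good)

At P = 13, M = 51100: Q = 897.957.
Holding P constant, ∂Q/∂M = -90.1/M = -0.00176321.
η_M = (∂Q/∂M)·(M/Q) = -0.00176321 × (51100/897.957) = -0.10.
Since η < 0, this is an inferior good.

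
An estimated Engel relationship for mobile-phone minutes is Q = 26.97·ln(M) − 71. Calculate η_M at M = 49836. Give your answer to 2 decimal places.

0.12

At M = 49836: Q = 220.721.
dQ/dM = 26.97/M = 0.000541175 at this income.
η = (dQ/dM)·(M/Q) = 0.000541175 × (49836/220.721) = 0.12.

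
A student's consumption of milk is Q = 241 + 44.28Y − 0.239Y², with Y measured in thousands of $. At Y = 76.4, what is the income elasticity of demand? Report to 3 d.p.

At Y = 76.4: Q = 2228.9586.
dQ/dY = 44.28 − 0.478Y = 7.76080.
η = (dQ/dY)·(Y/Q) = 7.76080 × (76.4/2228.9586) = 0.266.

0.266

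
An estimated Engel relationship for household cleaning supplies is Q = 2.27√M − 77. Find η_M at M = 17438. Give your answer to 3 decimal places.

0.673

At M = 17438: Q = 222.760.
dQ/dM = 2.27/(2√M) = 0.00859503 at this income.
η = (dQ/dM)·(M/Q) = 0.00859503 × (17438/222.760) = 0.673.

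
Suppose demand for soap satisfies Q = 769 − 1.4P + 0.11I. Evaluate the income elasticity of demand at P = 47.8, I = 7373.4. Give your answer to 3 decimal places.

0.536

At P = 47.8, I = 7373.4: Q = 1513.154.
Holding P constant, ∂Q/∂I = 0.11.
η_I = (∂Q/∂I)·(I/Q) = 0.11 × (7373.4/1513.154) = 0.536.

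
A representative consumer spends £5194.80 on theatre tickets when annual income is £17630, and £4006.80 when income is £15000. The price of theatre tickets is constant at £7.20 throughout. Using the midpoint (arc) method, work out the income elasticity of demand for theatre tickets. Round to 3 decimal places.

1.602

With a constant price, Q₁ = 5194.80/7.20 = 721.500 and Q₂ = 4006.80/7.20 = 556.500 (equivalently, work directly with expenditure since P cancels).
Midpoint %ΔQ = (4006.80 − 5194.80)/4600.80 = -0.25822; midpoint %ΔI = (15000 − 17630)/16315 = -0.16120.
η = -0.25822 / -0.16120 = 1.602.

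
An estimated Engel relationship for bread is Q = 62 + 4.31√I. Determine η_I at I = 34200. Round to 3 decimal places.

At I = 34200: Q = 859.059.
dQ/dI = 4.31/(2√I) = 0.0116529 at this income.
η = (dQ/dI)·(I/Q) = 0.0116529 × (34200/859.059) = 0.464.

0.464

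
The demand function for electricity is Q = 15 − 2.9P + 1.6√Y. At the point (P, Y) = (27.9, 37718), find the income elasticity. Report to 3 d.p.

At P = 27.9, Y = 37718: Q = 244.828.
Holding P constant, ∂Q/∂Y = 1.6/(2√Y) = 0.00411923.
η_Y = (∂Q/∂Y)·(Y/Q) = 0.00411923 × (37718/244.828) = 0.635.

0.635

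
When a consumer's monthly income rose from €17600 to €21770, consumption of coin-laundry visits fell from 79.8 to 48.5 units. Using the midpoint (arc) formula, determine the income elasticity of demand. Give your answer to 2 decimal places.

ΔQ = 48.5 − 79.8 = -31.3; midpoint Q̄ = (79.8 + 48.5)/2 = 64.15.
ΔI = 21770 − 17600 = 4170; midpoint Ī = (17600 + 21770)/2 = 19685.
η = (ΔQ/Q̄) ÷ (ΔI/Ī) = (-31.3/64.15) ÷ (4170/19685) = -2.30.

-2.30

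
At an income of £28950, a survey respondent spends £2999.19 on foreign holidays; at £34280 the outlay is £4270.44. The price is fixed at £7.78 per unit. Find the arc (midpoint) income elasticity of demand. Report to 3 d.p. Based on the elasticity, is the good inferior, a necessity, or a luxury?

2.075 (luxury)

With a constant price, Q₁ = 2999.19/7.78 = 385.500 and Q₂ = 4270.44/7.78 = 548.900 (equivalently, work directly with expenditure since P cancels).
Midpoint %ΔQ = (4270.44 − 2999.19)/3634.81 = 0.34974; midpoint %ΔI = (34280 − 28950)/31615 = 0.16859.
η = 0.34974 / 0.16859 = 2.075.
η > 1 ⇒ luxury.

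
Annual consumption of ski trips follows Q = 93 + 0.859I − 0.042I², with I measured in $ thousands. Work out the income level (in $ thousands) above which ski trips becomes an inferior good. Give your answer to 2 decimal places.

10.23

dQ/dI = 0.859 − 0.084I.
The good is inferior where dQ/dI < 0. Setting dQ/dI = 0 gives I = 0.859 / 0.084 = 10.23.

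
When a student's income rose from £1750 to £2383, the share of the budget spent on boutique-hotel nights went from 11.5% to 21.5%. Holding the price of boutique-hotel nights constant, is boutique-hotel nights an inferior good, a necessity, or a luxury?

The budget share rises as income rises, so η > 1.

luxury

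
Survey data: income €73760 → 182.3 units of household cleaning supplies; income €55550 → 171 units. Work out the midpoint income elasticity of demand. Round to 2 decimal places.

ΔQ = 171 − 182.3 = -11.3; midpoint Q̄ = (182.3 + 171)/2 = 176.65.
ΔI = 55550 − 73760 = -18210; midpoint Ī = (73760 + 55550)/2 = 64655.
η = (ΔQ/Q̄) ÷ (ΔI/Ī) = (-11.3/176.65) ÷ (-18210/64655) = 0.23.

0.23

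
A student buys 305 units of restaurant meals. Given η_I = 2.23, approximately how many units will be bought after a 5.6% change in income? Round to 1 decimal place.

343.1

%ΔQ ≈ η × %ΔI = 2.23 × 5.6% = 12.488%.
New Q ≈ 305 × (1 + 0.12488) = 343.1.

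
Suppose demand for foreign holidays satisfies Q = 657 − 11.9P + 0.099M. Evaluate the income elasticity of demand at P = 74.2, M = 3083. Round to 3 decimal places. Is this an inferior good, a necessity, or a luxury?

At P = 74.2, M = 3083: Q = 79.237.
Holding P constant, ∂Q/∂M = 0.099.
η_M = (∂Q/∂M)·(M/Q) = 0.099 × (3083/79.237) = 3.852.
Since η > 1, this is a luxury.

3.852 (luxury)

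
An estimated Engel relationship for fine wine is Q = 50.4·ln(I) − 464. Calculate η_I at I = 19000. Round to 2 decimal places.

1.55

At I = 19000: Q = 32.551.
dQ/dI = 50.4/I = 0.00265263 at this income.
η = (dQ/dI)·(I/Q) = 0.00265263 × (19000/32.551) = 1.55.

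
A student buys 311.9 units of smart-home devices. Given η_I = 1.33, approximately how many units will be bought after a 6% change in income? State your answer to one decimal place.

%ΔQ ≈ η × %ΔI = 1.33 × 6% = 7.98%.
New Q ≈ 311.9 × (1 + 0.0798) = 336.8.

336.8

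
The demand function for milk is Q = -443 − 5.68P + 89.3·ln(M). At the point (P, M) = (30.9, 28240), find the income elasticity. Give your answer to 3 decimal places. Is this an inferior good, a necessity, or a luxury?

At P = 30.9, M = 28240: Q = 296.679.
Holding P constant, ∂Q/∂M = 89.3/M = 0.00316218.
η_M = (∂Q/∂M)·(M/Q) = 0.00316218 × (28240/296.679) = 0.301.
Since 0 < η < 1, this is a necessity.

0.301 (necessity)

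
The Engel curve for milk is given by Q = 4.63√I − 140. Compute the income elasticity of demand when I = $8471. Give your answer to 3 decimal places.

At I = 8471: Q = 286.136.
dQ/dI = 4.63/(2√I) = 0.0251526 at this income.
η = (dQ/dI)·(I/Q) = 0.0251526 × (8471/286.136) = 0.745.

0.745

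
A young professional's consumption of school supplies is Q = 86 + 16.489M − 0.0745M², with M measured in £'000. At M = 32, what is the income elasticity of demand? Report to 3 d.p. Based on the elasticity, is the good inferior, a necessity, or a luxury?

At M = 32: Q = 537.3600.
dQ/dM = 16.489 − 0.149M = 11.72100.
η = (dQ/dM)·(M/Q) = 11.72100 × (32/537.3600) = 0.698.
0 < η < 1 ⇒ necessity.

0.698 (necessity)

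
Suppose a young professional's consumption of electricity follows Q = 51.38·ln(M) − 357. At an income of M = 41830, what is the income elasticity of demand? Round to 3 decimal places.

At M = 41830: Q = 189.754.
dQ/dM = 51.38/M = 0.00122831 at this income.
η = (dQ/dM)·(M/Q) = 0.00122831 × (41830/189.754) = 0.271.

0.271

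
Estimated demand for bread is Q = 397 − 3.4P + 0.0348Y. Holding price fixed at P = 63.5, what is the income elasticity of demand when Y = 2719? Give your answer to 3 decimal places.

At P = 63.5, Y = 2719: Q = 275.721.
Holding P constant, ∂Q/∂Y = 0.0348.
η_Y = (∂Q/∂Y)·(Y/Q) = 0.0348 × (2719/275.721) = 0.343.

0.343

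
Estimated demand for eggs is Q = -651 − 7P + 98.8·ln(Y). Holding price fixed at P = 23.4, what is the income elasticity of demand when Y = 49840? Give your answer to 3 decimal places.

0.389

At P = 23.4, Y = 49840: Q = 253.877.
Holding P constant, ∂Q/∂Y = 98.8/Y = 0.00198234.
η_Y = (∂Q/∂Y)·(Y/Q) = 0.00198234 × (49840/253.877) = 0.389.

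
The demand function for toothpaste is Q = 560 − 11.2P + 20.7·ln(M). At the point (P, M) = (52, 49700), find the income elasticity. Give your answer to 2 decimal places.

At P = 52, M = 49700: Q = 201.445.
Holding P constant, ∂Q/∂M = 20.7/M = 0.000416499.
η_M = (∂Q/∂M)·(M/Q) = 0.000416499 × (49700/201.445) = 0.10.

0.10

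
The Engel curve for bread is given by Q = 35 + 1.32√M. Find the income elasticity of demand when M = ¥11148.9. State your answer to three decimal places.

At M = 11148.9: Q = 174.377.
dQ/dM = 1.32/(2√M) = 0.00625069 at this income.
η = (dQ/dM)·(M/Q) = 0.00625069 × (11148.9/174.377) = 0.400.

0.400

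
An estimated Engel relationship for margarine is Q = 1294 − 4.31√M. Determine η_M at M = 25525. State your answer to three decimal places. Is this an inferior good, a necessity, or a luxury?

-0.569 (inferior good)

At M = 25525: Q = 605.411.
dQ/dM = -4.31/(2√M) = -0.0134885 at this income.
η = (dQ/dM)·(M/Q) = -0.0134885 × (25525/605.411) = -0.569.
Since η < 0, the good is an inferior good.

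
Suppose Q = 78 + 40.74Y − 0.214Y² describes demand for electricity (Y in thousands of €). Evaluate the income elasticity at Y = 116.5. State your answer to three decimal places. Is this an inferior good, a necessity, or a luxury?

-0.554 (inferior good)

At Y = 116.5: Q = 1919.7485.
dQ/dY = 40.74 − 0.428Y = -9.12200.
η = (dQ/dY)·(Y/Q) = -9.12200 × (116.5/1919.7485) = -0.554.
η < 0 ⇒ inferior good.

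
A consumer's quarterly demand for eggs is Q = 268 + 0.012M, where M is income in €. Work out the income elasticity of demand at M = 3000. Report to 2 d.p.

0.12

At M = 3000: Q = 304.000.
dQ/dM = 0.012.
η = (dQ/dM)·(M/Q) = 0.012 × (3000/304.000) = 0.12.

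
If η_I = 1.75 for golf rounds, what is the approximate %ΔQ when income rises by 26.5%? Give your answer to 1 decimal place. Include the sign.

46.4%

%ΔQ ≈ η × %ΔI = 1.75 × 26.5% = 46.4%.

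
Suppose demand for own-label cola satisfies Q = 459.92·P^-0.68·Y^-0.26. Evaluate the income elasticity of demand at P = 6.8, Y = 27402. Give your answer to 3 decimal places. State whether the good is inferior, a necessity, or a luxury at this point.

For a multiplicative demand Q = A·P^α·Y^β, the income elasticity is β everywhere.
Here β = -0.26, so η = -0.260.
Since η < 0, this is an inferior good.

-0.260 (inferior good)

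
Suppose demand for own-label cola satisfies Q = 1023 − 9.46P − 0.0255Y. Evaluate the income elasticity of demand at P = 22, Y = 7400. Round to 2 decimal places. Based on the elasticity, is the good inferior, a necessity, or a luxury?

At P = 22, Y = 7400: Q = 626.180.
Holding P constant, ∂Q/∂Y = −0.0255.
η_Y = (∂Q/∂Y)·(Y/Q) = -0.0255 × (7400/626.180) = -0.30.
Since η < 0, this is an inferior good.

-0.30 (inferior good)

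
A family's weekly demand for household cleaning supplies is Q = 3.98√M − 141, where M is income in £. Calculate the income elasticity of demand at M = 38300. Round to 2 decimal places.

At M = 38300: Q = 637.901.
dQ/dM = 3.98/(2√M) = 0.0101684 at this income.
η = (dQ/dM)·(M/Q) = 0.0101684 × (38300/637.901) = 0.61.

0.61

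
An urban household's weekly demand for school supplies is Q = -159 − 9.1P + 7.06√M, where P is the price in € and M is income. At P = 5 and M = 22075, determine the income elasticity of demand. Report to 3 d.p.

0.621

At P = 5, M = 22075: Q = 844.451.
Holding P constant, ∂Q/∂M = 7.06/(2√M) = 0.0237588.
η_M = (∂Q/∂M)·(M/Q) = 0.0237588 × (22075/844.451) = 0.621.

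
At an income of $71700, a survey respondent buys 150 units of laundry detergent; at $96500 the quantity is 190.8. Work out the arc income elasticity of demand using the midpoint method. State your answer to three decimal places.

ΔQ = 190.8 − 150 = 40.8; midpoint Q̄ = (150 + 190.8)/2 = 170.4.
ΔI = 96500 − 71700 = 24800; midpoint Ī = (71700 + 96500)/2 = 84100.
η = (ΔQ/Q̄) ÷ (ΔI/Ī) = (40.8/170.4) ÷ (24800/84100) = 0.812.

0.812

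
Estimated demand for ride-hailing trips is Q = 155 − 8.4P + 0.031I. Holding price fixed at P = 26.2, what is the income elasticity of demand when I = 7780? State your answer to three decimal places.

1.370

At P = 26.2, I = 7780: Q = 176.100.
Holding P constant, ∂Q/∂I = 0.031.
η_I = (∂Q/∂I)·(I/Q) = 0.031 × (7780/176.100) = 1.370.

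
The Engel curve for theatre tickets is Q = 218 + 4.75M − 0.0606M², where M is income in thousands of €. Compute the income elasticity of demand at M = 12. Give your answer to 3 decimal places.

0.149

At M = 12: Q = 266.2736.
dQ/dM = 4.75 − 0.1212M = 3.29560.
η = (dQ/dM)·(M/Q) = 3.29560 × (12/266.2736) = 0.149.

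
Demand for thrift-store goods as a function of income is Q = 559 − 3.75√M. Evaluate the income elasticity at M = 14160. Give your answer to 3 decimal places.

-1.979

At M = 14160: Q = 112.766.
dQ/dM = -3.75/(2√M) = -0.0157569 at this income.
η = (dQ/dM)·(M/Q) = -0.0157569 × (14160/112.766) = -1.979.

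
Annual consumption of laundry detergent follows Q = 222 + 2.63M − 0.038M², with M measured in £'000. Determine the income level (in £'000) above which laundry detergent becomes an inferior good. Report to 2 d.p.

dQ/dM = 2.63 − 0.076M.
The good is inferior where dQ/dM < 0. Setting dQ/dM = 0 gives M = 2.63 / 0.076 = 34.61.

34.61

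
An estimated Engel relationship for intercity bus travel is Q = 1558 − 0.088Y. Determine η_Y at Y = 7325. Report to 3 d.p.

-0.706

At Y = 7325: Q = 913.400.
dQ/dY = −0.088.
η = (dQ/dY)·(Y/Q) = -0.088 × (7325/913.400) = -0.706.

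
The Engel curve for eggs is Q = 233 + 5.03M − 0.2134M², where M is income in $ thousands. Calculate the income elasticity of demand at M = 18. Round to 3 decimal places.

At M = 18: Q = 254.3984.
dQ/dM = 5.03 − 0.4268M = -2.65240.
η = (dQ/dM)·(M/Q) = -2.65240 × (18/254.3984) = -0.188.

-0.188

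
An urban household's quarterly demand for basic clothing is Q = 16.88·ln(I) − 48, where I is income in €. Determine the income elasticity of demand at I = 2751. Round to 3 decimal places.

At I = 2751: Q = 85.685.
dQ/dI = 16.88/I = 0.00613595 at this income.
η = (dQ/dI)·(I/Q) = 0.00613595 × (2751/85.685) = 0.197.

0.197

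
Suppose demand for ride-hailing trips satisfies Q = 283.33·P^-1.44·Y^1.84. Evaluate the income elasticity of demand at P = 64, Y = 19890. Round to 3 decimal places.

For a multiplicative demand Q = A·P^α·Y^β, the income elasticity is β everywhere.
Here β = 1.84, so η = 1.840.

1.840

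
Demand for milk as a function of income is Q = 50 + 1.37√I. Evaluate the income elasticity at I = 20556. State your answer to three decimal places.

0.399

At I = 20556: Q = 246.422.
dQ/dI = 1.37/(2√I) = 0.00477773 at this income.
η = (dQ/dI)·(I/Q) = 0.00477773 × (20556/246.422) = 0.399.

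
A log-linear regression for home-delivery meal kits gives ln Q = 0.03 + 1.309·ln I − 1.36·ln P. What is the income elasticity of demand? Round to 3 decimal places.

1.309

In a log-linear demand, the coefficient on ln I is the income elasticity.
So η = 1.309.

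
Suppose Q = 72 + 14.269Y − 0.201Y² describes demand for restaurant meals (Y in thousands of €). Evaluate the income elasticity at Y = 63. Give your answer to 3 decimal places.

-4.022

At Y = 63: Q = 173.1780.
dQ/dY = 14.269 − 0.402Y = -11.05700.
η = (dQ/dY)·(Y/Q) = -11.05700 × (63/173.1780) = -4.022.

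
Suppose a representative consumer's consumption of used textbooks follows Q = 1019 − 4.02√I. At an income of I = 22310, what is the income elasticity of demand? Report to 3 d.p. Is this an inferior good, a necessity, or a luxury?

-0.717 (inferior good)

At I = 22310: Q = 418.551.
dQ/dI = -4.02/(2√I) = -0.0134569 at this income.
η = (dQ/dI)·(I/Q) = -0.0134569 × (22310/418.551) = -0.717.
Since η < 0, the good is an inferior good.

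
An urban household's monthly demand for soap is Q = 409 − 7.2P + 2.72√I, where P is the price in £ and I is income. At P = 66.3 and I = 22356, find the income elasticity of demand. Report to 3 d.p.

At P = 66.3, I = 22356: Q = 338.332.
Holding P constant, ∂Q/∂I = 2.72/(2√I) = 0.00909582.
η_I = (∂Q/∂I)·(I/Q) = 0.00909582 × (22356/338.332) = 0.601.

0.601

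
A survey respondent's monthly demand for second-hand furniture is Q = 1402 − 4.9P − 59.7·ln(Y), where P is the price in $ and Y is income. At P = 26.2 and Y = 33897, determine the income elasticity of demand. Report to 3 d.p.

At P = 26.2, Y = 33897: Q = 650.884.
Holding P constant, ∂Q/∂Y = -59.7/Y = -0.00176122.
η_Y = (∂Q/∂Y)·(Y/Q) = -0.00176122 × (33897/650.884) = -0.092.

-0.092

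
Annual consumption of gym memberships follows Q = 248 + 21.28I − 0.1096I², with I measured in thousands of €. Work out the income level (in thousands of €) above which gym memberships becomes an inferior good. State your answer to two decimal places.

97.08

dQ/dI = 21.28 − 0.2192I.
The good is inferior where dQ/dI < 0. Setting dQ/dI = 0 gives I = 21.28 / 0.2192 = 97.08.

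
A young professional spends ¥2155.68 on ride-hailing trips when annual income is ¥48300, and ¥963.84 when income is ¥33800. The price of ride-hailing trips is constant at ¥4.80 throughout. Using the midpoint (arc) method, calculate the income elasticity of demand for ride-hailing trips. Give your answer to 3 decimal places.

With a constant price, Q₁ = 2155.68/4.80 = 449.100 and Q₂ = 963.84/4.80 = 200.800 (equivalently, work directly with expenditure since P cancels).
Midpoint %ΔQ = (963.84 − 2155.68)/1559.76 = -0.76412; midpoint %ΔI = (33800 − 48300)/41050 = -0.35323.
η = -0.76412 / -0.35323 = 2.163.

2.163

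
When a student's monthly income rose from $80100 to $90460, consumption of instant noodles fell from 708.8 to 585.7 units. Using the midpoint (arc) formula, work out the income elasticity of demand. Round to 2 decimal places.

-1.57

ΔQ = 585.7 − 708.8 = -123.1; midpoint Q̄ = (708.8 + 585.7)/2 = 647.25.
ΔI = 90460 − 80100 = 10360; midpoint Ī = (80100 + 90460)/2 = 85280.
η = (ΔQ/Q̄) ÷ (ΔI/Ī) = (-123.1/647.25) ÷ (10360/85280) = -1.57.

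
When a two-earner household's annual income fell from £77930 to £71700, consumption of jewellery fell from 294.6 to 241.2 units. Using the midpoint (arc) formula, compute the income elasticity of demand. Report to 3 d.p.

ΔQ = 241.2 − 294.6 = -53.4; midpoint Q̄ = (294.6 + 241.2)/2 = 267.9.
ΔI = 71700 − 77930 = -6230; midpoint Ī = (77930 + 71700)/2 = 74815.
η = (ΔQ/Q̄) ÷ (ΔI/Ī) = (-53.4/267.9) ÷ (-6230/74815) = 2.394.

2.394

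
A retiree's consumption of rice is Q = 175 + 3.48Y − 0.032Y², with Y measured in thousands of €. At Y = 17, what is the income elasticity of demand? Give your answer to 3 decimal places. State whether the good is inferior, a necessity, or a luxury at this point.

0.181 (necessity)

At Y = 17: Q = 224.9120.
dQ/dY = 3.48 − 0.064Y = 2.39200.
η = (dQ/dY)·(Y/Q) = 2.39200 × (17/224.9120) = 0.181.
0 < η < 1 ⇒ necessity.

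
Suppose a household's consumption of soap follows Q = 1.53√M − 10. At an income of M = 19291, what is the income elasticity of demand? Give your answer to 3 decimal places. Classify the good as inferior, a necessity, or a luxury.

0.525 (necessity)

At M = 19291: Q = 202.505.
dQ/dM = 1.53/(2√M) = 0.00550787 at this income.
η = (dQ/dM)·(M/Q) = 0.00550787 × (19291/202.505) = 0.525.
Since 0 < η < 1, the good is a necessity.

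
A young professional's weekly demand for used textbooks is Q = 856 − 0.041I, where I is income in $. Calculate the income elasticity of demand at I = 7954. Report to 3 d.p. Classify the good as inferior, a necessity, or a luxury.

At I = 7954: Q = 529.886.
dQ/dI = −0.041.
η = (dQ/dI)·(I/Q) = -0.041 × (7954/529.886) = -0.615.
Since η < 0, the good is an inferior good.

-0.615 (inferior good)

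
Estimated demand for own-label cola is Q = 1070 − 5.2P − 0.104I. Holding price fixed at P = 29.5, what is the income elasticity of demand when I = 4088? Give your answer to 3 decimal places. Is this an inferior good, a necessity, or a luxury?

-0.865 (inferior good)

At P = 29.5, I = 4088: Q = 491.448.
Holding P constant, ∂Q/∂I = −0.104.
η_I = (∂Q/∂I)·(I/Q) = -0.104 × (4088/491.448) = -0.865.
Since η < 0, this is an inferior good.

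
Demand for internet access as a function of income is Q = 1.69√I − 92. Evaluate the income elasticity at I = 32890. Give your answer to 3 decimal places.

0.714

At I = 32890: Q = 214.492.
dQ/dI = 1.69/(2√I) = 0.00465934 at this income.
η = (dQ/dI)·(I/Q) = 0.00465934 × (32890/214.492) = 0.714.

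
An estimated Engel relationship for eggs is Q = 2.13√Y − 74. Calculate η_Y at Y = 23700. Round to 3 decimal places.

At Y = 23700: Q = 253.909.
dQ/dY = 2.13/(2√Y) = 0.00691792 at this income.
η = (dQ/dY)·(Y/Q) = 0.00691792 × (23700/253.909) = 0.646.

0.646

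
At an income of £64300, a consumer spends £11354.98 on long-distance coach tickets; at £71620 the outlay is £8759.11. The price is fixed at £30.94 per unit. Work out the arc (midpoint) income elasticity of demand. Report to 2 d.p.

With a constant price, Q₁ = 11354.98/30.94 = 367.000 and Q₂ = 8759.11/30.94 = 283.100 (equivalently, work directly with expenditure since P cancels).
Midpoint %ΔQ = (8759.11 − 11354.98)/10057.05 = -0.25811; midpoint %ΔI = (71620 − 64300)/67960 = 0.10771.
η = -0.25811 / 0.10771 = -2.40.

-2.40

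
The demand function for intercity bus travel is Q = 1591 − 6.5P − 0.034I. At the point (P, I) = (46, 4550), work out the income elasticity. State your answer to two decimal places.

At P = 46, I = 4550: Q = 1137.300.
Holding P constant, ∂Q/∂I = −0.034.
η_I = (∂Q/∂I)·(I/Q) = -0.034 × (4550/1137.300) = -0.14.

-0.14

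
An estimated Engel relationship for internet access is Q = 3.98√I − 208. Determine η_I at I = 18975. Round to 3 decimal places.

0.806

At I = 18975: Q = 340.244.
dQ/dI = 3.98/(2√I) = 0.0144465 at this income.
η = (dQ/dI)·(I/Q) = 0.0144465 × (18975/340.244) = 0.806.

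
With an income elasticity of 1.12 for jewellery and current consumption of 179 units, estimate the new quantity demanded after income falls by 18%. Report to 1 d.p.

142.9

%ΔQ ≈ η × %ΔI = 1.12 × (-18%) = -20.16%.
New Q ≈ 179 × (1 − 0.2016) = 142.9.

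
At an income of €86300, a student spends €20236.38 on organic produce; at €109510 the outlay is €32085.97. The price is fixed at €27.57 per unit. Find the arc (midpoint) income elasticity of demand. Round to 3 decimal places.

1.911

With a constant price, Q₁ = 20236.38/27.57 = 734.000 and Q₂ = 32085.97/27.57 = 1163.800 (equivalently, work directly with expenditure since P cancels).
Midpoint %ΔQ = (32085.97 − 20236.38)/26161.18 = 0.45295; midpoint %ΔI = (109510 − 86300)/97905 = 0.23707.
η = 0.45295 / 0.23707 = 1.911.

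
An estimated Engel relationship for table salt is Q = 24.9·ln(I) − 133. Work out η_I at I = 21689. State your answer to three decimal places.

At I = 21689: Q = 115.616.
dQ/dI = 24.9/I = 0.00114805 at this income.
η = (dQ/dI)·(I/Q) = 0.00114805 × (21689/115.616) = 0.215.

0.215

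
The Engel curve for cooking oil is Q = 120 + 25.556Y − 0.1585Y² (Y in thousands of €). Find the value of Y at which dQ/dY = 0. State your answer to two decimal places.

80.62

dQ/dY = 25.556 − 0.317Y.
The good is inferior where dQ/dY < 0. Setting dQ/dY = 0 gives Y = 25.556 / 0.317 = 80.62.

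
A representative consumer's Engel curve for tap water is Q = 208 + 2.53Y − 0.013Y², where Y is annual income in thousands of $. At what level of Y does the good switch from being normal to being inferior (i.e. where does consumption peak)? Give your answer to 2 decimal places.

dQ/dY = 2.53 − 0.026Y.
The good is inferior where dQ/dY < 0. Setting dQ/dY = 0 gives Y = 2.53 / 0.026 = 97.31.

97.31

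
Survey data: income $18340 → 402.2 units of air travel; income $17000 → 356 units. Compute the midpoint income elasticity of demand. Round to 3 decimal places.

ΔQ = 356 − 402.2 = -46.2; midpoint Q̄ = (402.2 + 356)/2 = 379.1.
ΔI = 17000 − 18340 = -1340; midpoint Ī = (18340 + 17000)/2 = 17670.
η = (ΔQ/Q̄) ÷ (ΔI/Ī) = (-46.2/379.1) ÷ (-1340/17670) = 1.607.

1.607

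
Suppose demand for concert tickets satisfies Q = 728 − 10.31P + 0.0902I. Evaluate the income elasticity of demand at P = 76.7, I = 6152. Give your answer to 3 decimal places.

1.128

At P = 76.7, I = 6152: Q = 492.133.
Holding P constant, ∂Q/∂I = 0.0902.
η_I = (∂Q/∂I)·(I/Q) = 0.0902 × (6152/492.133) = 1.128.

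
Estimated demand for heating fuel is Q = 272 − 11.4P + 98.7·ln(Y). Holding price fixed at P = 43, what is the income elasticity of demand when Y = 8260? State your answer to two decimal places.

0.15

At P = 43, Y = 8260: Q = 671.993.
Holding P constant, ∂Q/∂Y = 98.7/Y = 0.0119492.
η_Y = (∂Q/∂Y)·(Y/Q) = 0.0119492 × (8260/671.993) = 0.15.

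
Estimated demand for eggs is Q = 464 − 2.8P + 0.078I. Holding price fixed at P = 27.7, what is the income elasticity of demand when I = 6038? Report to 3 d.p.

0.549

At P = 27.7, I = 6038: Q = 857.404.
Holding P constant, ∂Q/∂I = 0.078.
η_I = (∂Q/∂I)·(I/Q) = 0.078 × (6038/857.404) = 0.549.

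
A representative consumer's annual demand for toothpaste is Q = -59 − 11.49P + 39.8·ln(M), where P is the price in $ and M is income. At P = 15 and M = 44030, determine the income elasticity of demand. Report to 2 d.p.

0.20

At P = 15, M = 44030: Q = 194.217.
Holding P constant, ∂Q/∂M = 39.8/M = 0.000903929.
η_M = (∂Q/∂M)·(M/Q) = 0.000903929 × (44030/194.217) = 0.20.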